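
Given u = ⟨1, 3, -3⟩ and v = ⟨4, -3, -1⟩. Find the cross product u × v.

i: 3·(-1) - (-3)·(-3) = -3 - 9 = -12
j: (-3)·4 - 1·(-1) = -12 - (-1) = -11
k: 1·(-3) - 3·4 = -3 - 12 = -15
u × v = (-12, -11, -15)

(-12, -11, -15)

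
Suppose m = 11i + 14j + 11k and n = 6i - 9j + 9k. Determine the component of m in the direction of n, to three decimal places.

2.772

m · n = 11·6 + 14·(-9) + 11·9 = 66 - 126 + 99 = 39
|n| = √(36 + 81 + 81) = √198 ≈ 14.0712
comp_n m = 39 / √198 ≈ 2.772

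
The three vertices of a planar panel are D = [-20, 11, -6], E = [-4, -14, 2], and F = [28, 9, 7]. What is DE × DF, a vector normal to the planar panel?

DE = (16, -25, 8)
DF = (48, -2, 13)
i: (-25)·13 - 8·(-2) = -325 - (-16) = -309
j: 8·48 - 16·13 = 384 - 208 = 176
k: 16·(-2) - (-25)·48 = -32 - (-1200) = 1168
DE × DF = (-309, 176, 1168)

(-309, 176, 1168)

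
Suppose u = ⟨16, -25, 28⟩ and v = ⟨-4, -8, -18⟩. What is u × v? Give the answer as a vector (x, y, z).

(674, 176, -228)

i: (-25)·(-18) - 28·(-8) = 450 - (-224) = 674
j: 28·(-4) - 16·(-18) = -112 - (-288) = 176
k: 16·(-8) - (-25)·(-4) = -128 - 100 = -228
u × v = (674, 176, -228)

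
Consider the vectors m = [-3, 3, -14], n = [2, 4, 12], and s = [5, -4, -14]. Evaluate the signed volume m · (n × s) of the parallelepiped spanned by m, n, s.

680

n × s:
i: 4·(-14) - 12·(-4) = -56 - (-48) = -8
j: 12·5 - 2·(-14) = 60 - (-28) = 88
k: 2·(-4) - 4·5 = -8 - 20 = -28
n × s = (-8, 88, -28)
m · (n × s) = (-3)·(-8) + 3·88 + (-14)·(-28) = 24 + 264 + 392 = 680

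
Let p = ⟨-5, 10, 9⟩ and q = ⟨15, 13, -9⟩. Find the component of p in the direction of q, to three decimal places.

p · q = (-5)·15 + 10·13 + 9·(-9) = -75 + 130 - 81 = -26
|q| = √(225 + 169 + 81) = √475 ≈ 21.7945
comp_q p = -26 / √475 ≈ -1.193

-1.193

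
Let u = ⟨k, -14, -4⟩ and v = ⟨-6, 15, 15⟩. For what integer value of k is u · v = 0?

-45

u · v = k·(-6) + (-14)·15 + (-4)·15 = -270 - 6k
Set equal to 0: -6k = 270, so k = -45.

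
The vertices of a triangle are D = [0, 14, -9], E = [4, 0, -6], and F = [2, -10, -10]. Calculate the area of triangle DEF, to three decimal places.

55.045

DE = (4, -14, 3),  DF = (2, -24, -1)
i: (-14)·(-1) - 3·(-24) = 14 - (-72) = 86
j: 3·2 - 4·(-1) = 6 - (-4) = 10
k: 4·(-24) - (-14)·2 = -96 - (-28) = -68
DE × DF = (86, 10, -68)
|DE × DF| = √12120 ≈ 110.0909
area = ½ · 110.0909 ≈ 55.045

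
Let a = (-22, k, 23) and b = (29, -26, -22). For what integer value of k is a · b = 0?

a · b = (-22)·29 + k·(-26) + 23·(-22) = -1144 - 26k
Set equal to 0: -26k = 1144, so k = -44.

-44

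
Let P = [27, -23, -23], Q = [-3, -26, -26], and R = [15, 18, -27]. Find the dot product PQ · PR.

249

PQ = Q − P = (-30, -3, -3)
PR = R − P = (-12, 41, -4)
PQ · PR = (-30)·(-12) + (-3)·41 + (-3)·(-4) = 360 - 123 + 12 = 249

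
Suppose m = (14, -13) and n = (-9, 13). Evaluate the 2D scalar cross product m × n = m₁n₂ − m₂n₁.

65

14·13 - (-13)·(-9) = 182 - 117 = 65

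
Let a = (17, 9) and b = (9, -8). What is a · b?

81

a · b = 17·9 + 9·(-8) = 153 - 72 = 81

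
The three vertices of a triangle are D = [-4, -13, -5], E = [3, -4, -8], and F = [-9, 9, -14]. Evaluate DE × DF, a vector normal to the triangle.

(-15, 78, 199)

DE = (7, 9, -3)
DF = (-5, 22, -9)
i: 9·(-9) - (-3)·22 = -81 - (-66) = -15
j: (-3)·(-5) - 7·(-9) = 15 - (-63) = 78
k: 7·22 - 9·(-5) = 154 - (-45) = 199
DE × DF = (-15, 78, 199)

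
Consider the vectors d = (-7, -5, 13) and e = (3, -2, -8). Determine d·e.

d · e = (-7)·3 + (-5)·(-2) + 13·(-8) = -21 + 10 - 104 = -115

-115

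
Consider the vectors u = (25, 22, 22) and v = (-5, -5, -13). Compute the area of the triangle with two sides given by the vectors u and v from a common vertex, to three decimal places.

i: 22·(-13) - 22·(-5) = -286 - (-110) = -176
j: 22·(-5) - 25·(-13) = -110 - (-325) = 215
k: 25·(-5) - 22·(-5) = -125 - (-110) = -15
u × v = (-176, 215, -15)
|u × v| = √((-176)² + 215² + (-15)²) = √77426 ≈ 278.2553
area = ½ · 278.2553 ≈ 139.128

139.128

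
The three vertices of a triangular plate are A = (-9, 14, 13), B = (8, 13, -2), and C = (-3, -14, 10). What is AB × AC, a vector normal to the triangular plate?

(-417, -39, -470)

AB = (17, -1, -15)
AC = (6, -28, -3)
i: (-1)·(-3) - (-15)·(-28) = 3 - 420 = -417
j: (-15)·6 - 17·(-3) = -90 - (-51) = -39
k: 17·(-28) - (-1)·6 = -476 - (-6) = -470
AB × AC = (-417, -39, -470)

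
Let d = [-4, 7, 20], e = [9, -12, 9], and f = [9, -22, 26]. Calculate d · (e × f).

e × f:
i: (-12)·26 - 9·(-22) = -312 - (-198) = -114
j: 9·9 - 9·26 = 81 - 234 = -153
k: 9·(-22) - (-12)·9 = -198 - (-108) = -90
e × f = (-114, -153, -90)
d · (e × f) = (-4)·(-114) + 7·(-153) + 20·(-90) = 456 - 1071 - 1800 = -2415

-2415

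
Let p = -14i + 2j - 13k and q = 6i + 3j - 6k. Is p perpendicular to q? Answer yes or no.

yes

p · q = (-14)·6 + 2·3 + (-13)·(-6) = -84 + 6 + 78 = 0
Zero, so the vectors are orthogonal.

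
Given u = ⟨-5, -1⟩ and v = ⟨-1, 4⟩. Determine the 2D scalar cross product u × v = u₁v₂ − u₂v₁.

(-5)·4 - (-1)·(-1) = -20 - 1 = -21

-21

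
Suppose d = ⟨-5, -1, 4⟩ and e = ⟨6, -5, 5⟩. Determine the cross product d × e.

i: (-1)·5 - 4·(-5) = -5 - (-20) = 15
j: 4·6 - (-5)·5 = 24 - (-25) = 49
k: (-5)·(-5) - (-1)·6 = 25 - (-6) = 31
d × e = (15, 49, 31)

(15, 49, 31)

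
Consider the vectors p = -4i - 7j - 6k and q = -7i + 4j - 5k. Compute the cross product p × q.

(59, 22, -65)

i: (-7)·(-5) - (-6)·4 = 35 - (-24) = 59
j: (-6)·(-7) - (-4)·(-5) = 42 - 20 = 22
k: (-4)·4 - (-7)·(-7) = -16 - 49 = -65
p × q = (59, 22, -65)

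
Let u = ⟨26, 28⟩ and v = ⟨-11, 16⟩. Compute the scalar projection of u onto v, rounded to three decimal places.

u · v = 26·(-11) + 28·16 = -286 + 448 = 162
|v| = √(121 + 256) = √377 ≈ 19.4165
comp_v u = 162 / √377 ≈ 8.343

8.343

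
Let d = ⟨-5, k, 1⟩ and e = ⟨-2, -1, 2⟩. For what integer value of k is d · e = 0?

12

d · e = (-5)·(-2) + k·(-1) + 1·2 = 12 - 1k
Set equal to 0: -1k = -12, so k = 12.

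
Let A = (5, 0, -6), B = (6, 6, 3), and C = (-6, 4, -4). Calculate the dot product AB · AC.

AB = B − A = (1, 6, 9)
AC = C − A = (-11, 4, 2)
AB · AC = 1·(-11) + 6·4 + 9·2 = -11 + 24 + 18 = 31

31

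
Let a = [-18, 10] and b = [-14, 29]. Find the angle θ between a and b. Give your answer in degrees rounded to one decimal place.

35.2

a · b = (-18)·(-14) + 10·29 = 252 + 290 = 542
|a|² = 324 + 100 = 424,  |a| = √424 ≈ 20.591260
|b|² = 196 + 841 = 1037,  |b| = √1037 ≈ 32.202484
cos θ = 542 / (20.591260 · 32.202484) ≈ 0.81739
θ = arccos(0.81739) ≈ 35.2°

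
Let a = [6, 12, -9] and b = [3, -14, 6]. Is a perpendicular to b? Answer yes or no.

no

a · b = 6·3 + 12·(-14) + (-9)·6 = 18 - 168 - 54 = -204
Nonzero, so the vectors are not orthogonal.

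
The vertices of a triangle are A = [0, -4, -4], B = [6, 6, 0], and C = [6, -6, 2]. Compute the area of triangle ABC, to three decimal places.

49.880

AB = (6, 10, 4),  AC = (6, -2, 6)
i: 10·6 - 4·(-2) = 60 - (-8) = 68
j: 4·6 - 6·6 = 24 - 36 = -12
k: 6·(-2) - 10·6 = -12 - 60 = -72
AB × AC = (68, -12, -72)
|AB × AC| = √9952 ≈ 99.7597
area = ½ · 99.7597 ≈ 49.880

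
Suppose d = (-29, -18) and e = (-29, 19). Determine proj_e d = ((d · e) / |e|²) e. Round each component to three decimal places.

d · e = (-29)·(-29) + (-18)·19 = 841 - 342 = 499
|e|² = 841 + 361 = 1202
proj_e d = (499/1202) · (-29, 19) ≈ (-12.039, 7.888)

(-12.039, 7.888)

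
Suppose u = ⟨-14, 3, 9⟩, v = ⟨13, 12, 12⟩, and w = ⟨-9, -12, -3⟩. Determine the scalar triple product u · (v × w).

-2151

v × w:
i: 12·(-3) - 12·(-12) = -36 - (-144) = 108
j: 12·(-9) - 13·(-3) = -108 - (-39) = -69
k: 13·(-12) - 12·(-9) = -156 - (-108) = -48
v × w = (108, -69, -48)
u · (v × w) = (-14)·108 + 3·(-69) + 9·(-48) = -1512 - 207 - 432 = -2151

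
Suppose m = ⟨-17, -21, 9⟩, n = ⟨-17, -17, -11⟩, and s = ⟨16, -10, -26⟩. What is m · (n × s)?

n × s:
i: (-17)·(-26) - (-11)·(-10) = 442 - 110 = 332
j: (-11)·16 - (-17)·(-26) = -176 - 442 = -618
k: (-17)·(-10) - (-17)·16 = 170 - (-272) = 442
n × s = (332, -618, 442)
m · (n × s) = (-17)·332 + (-21)·(-618) + 9·442 = -5644 + 12978 + 3978 = 11312

11312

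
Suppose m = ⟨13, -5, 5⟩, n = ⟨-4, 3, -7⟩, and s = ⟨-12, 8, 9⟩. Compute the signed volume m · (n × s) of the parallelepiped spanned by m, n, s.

n × s:
i: 3·9 - (-7)·8 = 27 - (-56) = 83
j: (-7)·(-12) - (-4)·9 = 84 - (-36) = 120
k: (-4)·8 - 3·(-12) = -32 - (-36) = 4
n × s = (83, 120, 4)
m · (n × s) = 13·83 + (-5)·120 + 5·4 = 1079 - 600 + 20 = 499

499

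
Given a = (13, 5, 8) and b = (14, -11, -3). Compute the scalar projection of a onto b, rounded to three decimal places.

5.705

a · b = 13·14 + 5·(-11) + 8·(-3) = 182 - 55 - 24 = 103
|b| = √(196 + 121 + 9) = √326 ≈ 18.0555
comp_b a = 103 / √326 ≈ 5.705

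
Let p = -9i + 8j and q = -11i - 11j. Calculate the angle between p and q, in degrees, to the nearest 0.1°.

p · q = (-9)·(-11) + 8·(-11) = 99 - 88 = 11
|p|² = 81 + 64 = 145,  |p| = √145 ≈ 12.041595
|q|² = 121 + 121 = 242,  |q| = √242 ≈ 15.556349
cos θ = 11 / (12.041595 · 15.556349) ≈ 0.05872
θ = arccos(0.05872) ≈ 86.6°

86.6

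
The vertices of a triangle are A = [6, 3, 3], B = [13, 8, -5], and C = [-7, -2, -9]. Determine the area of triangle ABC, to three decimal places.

107.522

AB = (7, 5, -8),  AC = (-13, -5, -12)
i: 5·(-12) - (-8)·(-5) = -60 - 40 = -100
j: (-8)·(-13) - 7·(-12) = 104 - (-84) = 188
k: 7·(-5) - 5·(-13) = -35 - (-65) = 30
AB × AC = (-100, 188, 30)
|AB × AC| = √46244 ≈ 215.0442
area = ½ · 215.0442 ≈ 107.522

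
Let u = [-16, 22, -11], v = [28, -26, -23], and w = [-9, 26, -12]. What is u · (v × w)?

-8048

v × w:
i: (-26)·(-12) - (-23)·26 = 312 - (-598) = 910
j: (-23)·(-9) - 28·(-12) = 207 - (-336) = 543
k: 28·26 - (-26)·(-9) = 728 - 234 = 494
v × w = (910, 543, 494)
u · (v × w) = (-16)·910 + 22·543 + (-11)·494 = -14560 + 11946 - 5434 = -8048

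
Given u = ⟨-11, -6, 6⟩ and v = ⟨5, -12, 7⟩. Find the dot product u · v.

u · v = (-11)·5 + (-6)·(-12) + 6·7 = -55 + 72 + 42 = 59

59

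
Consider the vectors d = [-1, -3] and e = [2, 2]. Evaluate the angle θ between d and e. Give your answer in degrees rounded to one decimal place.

d · e = (-1)·2 + (-3)·2 = -2 - 6 = -8
|d|² = 1 + 9 = 10,  |d| = √10 ≈ 3.162278
|e|² = 4 + 4 = 8,  |e| = √8 ≈ 2.828427
cos θ = -8 / (3.162278 · 2.828427) ≈ -0.89443
θ = arccos(-0.89443) ≈ 153.4°

153.4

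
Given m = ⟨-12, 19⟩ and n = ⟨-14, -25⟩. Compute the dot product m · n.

m · n = (-12)·(-14) + 19·(-25) = 168 - 475 = -307

-307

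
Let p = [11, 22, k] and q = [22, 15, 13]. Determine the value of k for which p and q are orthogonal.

-44

p · q = 11·22 + 22·15 + k·13 = 572 + 13k
Set equal to 0: 13k = -572, so k = -44.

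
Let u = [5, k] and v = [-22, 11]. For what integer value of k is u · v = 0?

10

u · v = 5·(-22) + k·11 = -110 + 11k
Set equal to 0: 11k = 110, so k = 10.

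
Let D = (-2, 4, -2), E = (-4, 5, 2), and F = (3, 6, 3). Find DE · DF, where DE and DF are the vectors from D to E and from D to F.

DE = E − D = (-2, 1, 4)
DF = F − D = (5, 2, 5)
DE · DF = (-2)·5 + 1·2 + 4·5 = -10 + 2 + 20 = 12

12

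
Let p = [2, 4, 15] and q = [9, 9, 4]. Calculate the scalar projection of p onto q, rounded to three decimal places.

p · q = 2·9 + 4·9 + 15·4 = 18 + 36 + 60 = 114
|q| = √(81 + 81 + 16) = √178 ≈ 13.3417
comp_q p = 114 / √178 ≈ 8.545

8.545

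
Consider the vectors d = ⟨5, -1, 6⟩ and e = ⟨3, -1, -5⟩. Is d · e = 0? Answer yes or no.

no

d · e = 5·3 + (-1)·(-1) + 6·(-5) = 15 + 1 - 30 = -14
Nonzero, so the vectors are not orthogonal.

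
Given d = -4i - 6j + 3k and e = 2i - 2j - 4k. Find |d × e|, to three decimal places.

i: (-6)·(-4) - 3·(-2) = 24 - (-6) = 30
j: 3·2 - (-4)·(-4) = 6 - 16 = -10
k: (-4)·(-2) - (-6)·2 = 8 - (-12) = 20
d × e = (30, -10, 20)
|d × e| = √(30² + (-10)² + 20²) = √1400 ≈ 37.4166

37.417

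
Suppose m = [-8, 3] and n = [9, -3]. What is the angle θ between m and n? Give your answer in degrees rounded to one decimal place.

177.9

m · n = (-8)·9 + 3·(-3) = -72 - 9 = -81
|m|² = 64 + 9 = 73,  |m| = √73 ≈ 8.544004
|n|² = 81 + 9 = 90,  |n| = √90 ≈ 9.486833
cos θ = -81 / (8.544004 · 9.486833) ≈ -0.99931
θ = arccos(-0.99931) ≈ 177.9°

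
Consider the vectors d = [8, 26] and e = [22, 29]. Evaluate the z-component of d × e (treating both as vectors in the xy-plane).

-340

8·29 - 26·22 = 232 - 572 = -340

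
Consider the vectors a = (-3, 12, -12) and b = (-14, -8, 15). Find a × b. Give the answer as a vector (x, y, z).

(84, 213, 192)

i: 12·15 - (-12)·(-8) = 180 - 96 = 84
j: (-12)·(-14) - (-3)·15 = 168 - (-45) = 213
k: (-3)·(-8) - 12·(-14) = 24 - (-168) = 192
a × b = (84, 213, 192)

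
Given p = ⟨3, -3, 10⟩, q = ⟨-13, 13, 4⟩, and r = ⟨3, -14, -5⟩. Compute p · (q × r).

1562

q × r:
i: 13·(-5) - 4·(-14) = -65 - (-56) = -9
j: 4·3 - (-13)·(-5) = 12 - 65 = -53
k: (-13)·(-14) - 13·3 = 182 - 39 = 143
q × r = (-9, -53, 143)
p · (q × r) = 3·(-9) + (-3)·(-53) + 10·143 = -27 + 159 + 1430 = 1562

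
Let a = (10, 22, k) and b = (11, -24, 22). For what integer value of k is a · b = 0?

a · b = 10·11 + 22·(-24) + k·22 = -418 + 22k
Set equal to 0: 22k = 418, so k = 19.

19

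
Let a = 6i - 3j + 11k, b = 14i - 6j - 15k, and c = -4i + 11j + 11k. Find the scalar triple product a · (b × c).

b × c:
i: (-6)·11 - (-15)·11 = -66 - (-165) = 99
j: (-15)·(-4) - 14·11 = 60 - 154 = -94
k: 14·11 - (-6)·(-4) = 154 - 24 = 130
b × c = (99, -94, 130)
a · (b × c) = 6·99 + (-3)·(-94) + 11·130 = 594 + 282 + 1430 = 2306

2306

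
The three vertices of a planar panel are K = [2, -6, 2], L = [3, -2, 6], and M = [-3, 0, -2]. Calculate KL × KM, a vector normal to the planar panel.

KL = (1, 4, 4)
KM = (-5, 6, -4)
i: 4·(-4) - 4·6 = -16 - 24 = -40
j: 4·(-5) - 1·(-4) = -20 - (-4) = -16
k: 1·6 - 4·(-5) = 6 - (-20) = 26
KL × KM = (-40, -16, 26)

(-40, -16, 26)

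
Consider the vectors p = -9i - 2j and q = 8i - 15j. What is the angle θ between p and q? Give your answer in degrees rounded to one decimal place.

p · q = (-9)·8 + (-2)·(-15) = -72 + 30 = -42
|p|² = 81 + 4 = 85,  |p| = √85 ≈ 9.219544
|q|² = 64 + 225 = 289,  |q| = √289 ≈ 17.000000
cos θ = -42 / (9.219544 · 17.000000) ≈ -0.26797
θ = arccos(-0.26797) ≈ 105.5°

105.5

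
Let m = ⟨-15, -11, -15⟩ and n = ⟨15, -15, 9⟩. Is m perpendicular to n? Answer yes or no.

no

m · n = (-15)·15 + (-11)·(-15) + (-15)·9 = -225 + 165 - 135 = -195
Nonzero, so the vectors are not orthogonal.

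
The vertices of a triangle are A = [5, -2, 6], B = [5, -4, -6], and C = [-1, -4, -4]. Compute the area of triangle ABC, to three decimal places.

36.551

AB = (0, -2, -12),  AC = (-6, -2, -10)
i: (-2)·(-10) - (-12)·(-2) = 20 - 24 = -4
j: (-12)·(-6) - 0·(-10) = 72 - 0 = 72
k: 0·(-2) - (-2)·(-6) = 0 - 12 = -12
AB × AC = (-4, 72, -12)
|AB × AC| = √5344 ≈ 73.1027
area = ½ · 73.1027 ≈ 36.551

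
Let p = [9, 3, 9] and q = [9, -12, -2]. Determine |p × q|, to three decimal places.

196.036

i: 3·(-2) - 9·(-12) = -6 - (-108) = 102
j: 9·9 - 9·(-2) = 81 - (-18) = 99
k: 9·(-12) - 3·9 = -108 - 27 = -135
p × q = (102, 99, -135)
|p × q| = √(102² + 99² + (-135)²) = √38430 ≈ 196.0357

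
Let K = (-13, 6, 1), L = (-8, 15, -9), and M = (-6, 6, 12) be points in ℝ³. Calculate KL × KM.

(99, -125, -63)

KL = (5, 9, -10)
KM = (7, 0, 11)
i: 9·11 - (-10)·0 = 99 - 0 = 99
j: (-10)·7 - 5·11 = -70 - 55 = -125
k: 5·0 - 9·7 = 0 - 63 = -63
KL × KM = (99, -125, -63)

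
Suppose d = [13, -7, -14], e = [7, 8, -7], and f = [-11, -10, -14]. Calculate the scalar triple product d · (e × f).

-3843

e × f:
i: 8·(-14) - (-7)·(-10) = -112 - 70 = -182
j: (-7)·(-11) - 7·(-14) = 77 - (-98) = 175
k: 7·(-10) - 8·(-11) = -70 - (-88) = 18
e × f = (-182, 175, 18)
d · (e × f) = 13·(-182) + (-7)·175 + (-14)·18 = -2366 - 1225 - 252 = -3843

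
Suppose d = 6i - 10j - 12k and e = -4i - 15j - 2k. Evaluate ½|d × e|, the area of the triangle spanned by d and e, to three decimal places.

107.355

i: (-10)·(-2) - (-12)·(-15) = 20 - 180 = -160
j: (-12)·(-4) - 6·(-2) = 48 - (-12) = 60
k: 6·(-15) - (-10)·(-4) = -90 - 40 = -130
d × e = (-160, 60, -130)
|d × e| = √((-160)² + 60² + (-130)²) = √46100 ≈ 214.7091
area = ½ · 214.7091 ≈ 107.355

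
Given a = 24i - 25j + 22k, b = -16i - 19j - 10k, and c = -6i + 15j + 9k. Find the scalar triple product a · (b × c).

-13392

b × c:
i: (-19)·9 - (-10)·15 = -171 - (-150) = -21
j: (-10)·(-6) - (-16)·9 = 60 - (-144) = 204
k: (-16)·15 - (-19)·(-6) = -240 - 114 = -354
b × c = (-21, 204, -354)
a · (b × c) = 24·(-21) + (-25)·204 + 22·(-354) = -504 - 5100 - 7788 = -13392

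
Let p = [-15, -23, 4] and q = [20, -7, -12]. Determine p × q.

(304, -100, 565)

i: (-23)·(-12) - 4·(-7) = 276 - (-28) = 304
j: 4·20 - (-15)·(-12) = 80 - 180 = -100
k: (-15)·(-7) - (-23)·20 = 105 - (-460) = 565
p × q = (304, -100, 565)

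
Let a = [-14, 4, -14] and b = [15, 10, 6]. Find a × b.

i: 4·6 - (-14)·10 = 24 - (-140) = 164
j: (-14)·15 - (-14)·6 = -210 - (-84) = -126
k: (-14)·10 - 4·15 = -140 - 60 = -200
a × b = (164, -126, -200)

(164, -126, -200)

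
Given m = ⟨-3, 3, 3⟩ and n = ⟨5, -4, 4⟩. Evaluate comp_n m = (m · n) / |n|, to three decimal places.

-1.987

m · n = (-3)·5 + 3·(-4) + 3·4 = -15 - 12 + 12 = -15
|n| = √(25 + 16 + 16) = √57 ≈ 7.5498
comp_n m = -15 / √57 ≈ -1.987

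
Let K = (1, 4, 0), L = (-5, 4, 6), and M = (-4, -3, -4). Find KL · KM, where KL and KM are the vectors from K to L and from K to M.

6

KL = L − K = (-6, 0, 6)
KM = M − K = (-5, -7, -4)
KL · KM = (-6)·(-5) + 0·(-7) + 6·(-4) = 30 + 0 - 24 = 6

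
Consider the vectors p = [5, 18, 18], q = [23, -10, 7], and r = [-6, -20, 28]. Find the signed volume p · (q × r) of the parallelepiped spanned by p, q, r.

q × r:
i: (-10)·28 - 7·(-20) = -280 - (-140) = -140
j: 7·(-6) - 23·28 = -42 - 644 = -686
k: 23·(-20) - (-10)·(-6) = -460 - 60 = -520
q × r = (-140, -686, -520)
p · (q × r) = 5·(-140) + 18·(-686) + 18·(-520) = -700 - 12348 - 9360 = -22408

-22408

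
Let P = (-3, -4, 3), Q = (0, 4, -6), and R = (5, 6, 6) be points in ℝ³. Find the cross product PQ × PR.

PQ = (3, 8, -9)
PR = (8, 10, 3)
i: 8·3 - (-9)·10 = 24 - (-90) = 114
j: (-9)·8 - 3·3 = -72 - 9 = -81
k: 3·10 - 8·8 = 30 - 64 = -34
PQ × PR = (114, -81, -34)

(114, -81, -34)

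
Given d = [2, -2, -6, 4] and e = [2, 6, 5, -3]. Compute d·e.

-50

d · e = 2·2 + (-2)·6 + (-6)·5 + 4·(-3) = 4 - 12 - 30 - 12 = -50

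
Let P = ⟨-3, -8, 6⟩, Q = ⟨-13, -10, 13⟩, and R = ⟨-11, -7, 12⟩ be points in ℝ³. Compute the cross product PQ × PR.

PQ = (-10, -2, 7)
PR = (-8, 1, 6)
i: (-2)·6 - 7·1 = -12 - 7 = -19
j: 7·(-8) - (-10)·6 = -56 - (-60) = 4
k: (-10)·1 - (-2)·(-8) = -10 - 16 = -26
PQ × PR = (-19, 4, -26)

(-19, 4, -26)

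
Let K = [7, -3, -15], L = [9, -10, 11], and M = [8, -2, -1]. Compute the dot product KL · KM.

KL = L − K = (2, -7, 26)
KM = M − K = (1, 1, 14)
KL · KM = 2·1 + (-7)·1 + 26·14 = 2 - 7 + 364 = 359

359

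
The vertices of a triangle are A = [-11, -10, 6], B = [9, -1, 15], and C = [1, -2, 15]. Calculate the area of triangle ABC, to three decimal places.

AB = (20, 9, 9),  AC = (12, 8, 9)
i: 9·9 - 9·8 = 81 - 72 = 9
j: 9·12 - 20·9 = 108 - 180 = -72
k: 20·8 - 9·12 = 160 - 108 = 52
AB × AC = (9, -72, 52)
|AB × AC| = √7969 ≈ 89.2693
area = ½ · 89.2693 ≈ 44.635

44.635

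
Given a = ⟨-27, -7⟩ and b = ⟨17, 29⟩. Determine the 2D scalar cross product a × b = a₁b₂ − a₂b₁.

-664

(-27)·29 - (-7)·17 = -783 - (-119) = -664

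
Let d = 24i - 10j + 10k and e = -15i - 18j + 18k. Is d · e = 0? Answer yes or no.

yes

d · e = 24·(-15) + (-10)·(-18) + 10·18 = -360 + 180 + 180 = 0
Zero, so the vectors are orthogonal.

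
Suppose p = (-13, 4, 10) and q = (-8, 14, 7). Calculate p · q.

p · q = (-13)·(-8) + 4·14 + 10·7 = 104 + 56 + 70 = 230

230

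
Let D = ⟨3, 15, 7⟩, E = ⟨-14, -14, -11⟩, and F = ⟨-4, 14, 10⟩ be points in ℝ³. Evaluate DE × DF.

(-105, 177, -186)

DE = (-17, -29, -18)
DF = (-7, -1, 3)
i: (-29)·3 - (-18)·(-1) = -87 - 18 = -105
j: (-18)·(-7) - (-17)·3 = 126 - (-51) = 177
k: (-17)·(-1) - (-29)·(-7) = 17 - 203 = -186
DE × DF = (-105, 177, -186)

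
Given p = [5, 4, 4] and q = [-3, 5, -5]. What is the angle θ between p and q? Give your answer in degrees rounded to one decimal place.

105.0

p · q = 5·(-3) + 4·5 + 4·(-5) = -15 + 20 - 20 = -15
|p|² = 25 + 16 + 16 = 57,  |p| = √57 ≈ 7.549834
|q|² = 9 + 25 + 25 = 59,  |q| = √59 ≈ 7.681146
cos θ = -15 / (7.549834 · 7.681146) ≈ -0.25866
θ = arccos(-0.25866) ≈ 105.0°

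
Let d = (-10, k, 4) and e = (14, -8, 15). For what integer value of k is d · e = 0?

-10

d · e = (-10)·14 + k·(-8) + 4·15 = -80 - 8k
Set equal to 0: -8k = 80, so k = -10.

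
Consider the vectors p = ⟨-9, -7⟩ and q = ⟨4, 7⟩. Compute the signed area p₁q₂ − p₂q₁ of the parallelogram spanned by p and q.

-35

(-9)·7 - (-7)·4 = -63 - (-28) = -35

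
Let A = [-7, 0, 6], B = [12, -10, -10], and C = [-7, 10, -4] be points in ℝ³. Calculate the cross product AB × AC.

AB = (19, -10, -16)
AC = (0, 10, -10)
i: (-10)·(-10) - (-16)·10 = 100 - (-160) = 260
j: (-16)·0 - 19·(-10) = 0 - (-190) = 190
k: 19·10 - (-10)·0 = 190 - 0 = 190
AB × AC = (260, 190, 190)

(260, 190, 190)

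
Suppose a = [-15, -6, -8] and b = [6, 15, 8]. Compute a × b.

i: (-6)·8 - (-8)·15 = -48 - (-120) = 72
j: (-8)·6 - (-15)·8 = -48 - (-120) = 72
k: (-15)·15 - (-6)·6 = -225 - (-36) = -189
a × b = (72, 72, -189)

(72, 72, -189)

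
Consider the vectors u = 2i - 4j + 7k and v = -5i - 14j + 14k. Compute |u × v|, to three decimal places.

89.649

i: (-4)·14 - 7·(-14) = -56 - (-98) = 42
j: 7·(-5) - 2·14 = -35 - 28 = -63
k: 2·(-14) - (-4)·(-5) = -28 - 20 = -48
u × v = (42, -63, -48)
|u × v| = √(42² + (-63)² + (-48)²) = √8037 ≈ 89.6493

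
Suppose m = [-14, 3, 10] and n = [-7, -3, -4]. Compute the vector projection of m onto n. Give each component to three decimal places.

(-4.635, -1.986, -2.649)

m · n = (-14)·(-7) + 3·(-3) + 10·(-4) = 98 - 9 - 40 = 49
|n|² = 49 + 9 + 16 = 74
proj_n m = (49/74) · (-7, -3, -4) ≈ (-4.635, -1.986, -2.649)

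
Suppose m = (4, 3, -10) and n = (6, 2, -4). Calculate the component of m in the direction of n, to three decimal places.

m · n = 4·6 + 3·2 + (-10)·(-4) = 24 + 6 + 40 = 70
|n| = √(36 + 4 + 16) = √56 ≈ 7.4833
comp_n m = 70 / √56 ≈ 9.354

9.354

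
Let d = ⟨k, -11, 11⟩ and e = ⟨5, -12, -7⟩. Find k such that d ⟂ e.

d · e = k·5 + (-11)·(-12) + 11·(-7) = 55 + 5k
Set equal to 0: 5k = -55, so k = -11.

-11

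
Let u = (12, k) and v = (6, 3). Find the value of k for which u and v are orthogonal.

u · v = 12·6 + k·3 = 72 + 3k
Set equal to 0: 3k = -72, so k = -24.

-24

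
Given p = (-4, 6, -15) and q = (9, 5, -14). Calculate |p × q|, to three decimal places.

205.032

i: 6·(-14) - (-15)·5 = -84 - (-75) = -9
j: (-15)·9 - (-4)·(-14) = -135 - 56 = -191
k: (-4)·5 - 6·9 = -20 - 54 = -74
p × q = (-9, -191, -74)
|p × q| = √((-9)² + (-191)² + (-74)²) = √42038 ≈ 205.0317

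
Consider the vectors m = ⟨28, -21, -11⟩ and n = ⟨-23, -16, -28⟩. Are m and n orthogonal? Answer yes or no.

m · n = 28·(-23) + (-21)·(-16) + (-11)·(-28) = -644 + 336 + 308 = 0
Zero, so the vectors are orthogonal.

yes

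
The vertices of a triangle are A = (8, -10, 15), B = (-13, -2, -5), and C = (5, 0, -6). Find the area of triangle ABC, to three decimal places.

212.592

AB = (-21, 8, -20),  AC = (-3, 10, -21)
i: 8·(-21) - (-20)·10 = -168 - (-200) = 32
j: (-20)·(-3) - (-21)·(-21) = 60 - 441 = -381
k: (-21)·10 - 8·(-3) = -210 - (-24) = -186
AB × AC = (32, -381, -186)
|AB × AC| = √180781 ≈ 425.1835
area = ½ · 425.1835 ≈ 212.592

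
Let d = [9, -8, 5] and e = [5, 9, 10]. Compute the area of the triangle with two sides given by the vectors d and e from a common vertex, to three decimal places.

92.859

i: (-8)·10 - 5·9 = -80 - 45 = -125
j: 5·5 - 9·10 = 25 - 90 = -65
k: 9·9 - (-8)·5 = 81 - (-40) = 121
d × e = (-125, -65, 121)
|d × e| = √((-125)² + (-65)² + 121²) = √34491 ≈ 185.7175
area = ½ · 185.7175 ≈ 92.859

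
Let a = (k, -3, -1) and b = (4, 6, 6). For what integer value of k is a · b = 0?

6

a · b = k·4 + (-3)·6 + (-1)·6 = -24 + 4k
Set equal to 0: 4k = 24, so k = 6.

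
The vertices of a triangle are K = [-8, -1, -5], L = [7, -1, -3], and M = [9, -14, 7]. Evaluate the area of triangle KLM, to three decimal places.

122.492

KL = (15, 0, 2),  KM = (17, -13, 12)
i: 0·12 - 2·(-13) = 0 - (-26) = 26
j: 2·17 - 15·12 = 34 - 180 = -146
k: 15·(-13) - 0·17 = -195 - 0 = -195
KL × KM = (26, -146, -195)
|KL × KM| = √60017 ≈ 244.9837
area = ½ · 244.9837 ≈ 122.492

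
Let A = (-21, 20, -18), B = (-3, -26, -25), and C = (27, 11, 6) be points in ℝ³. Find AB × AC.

(-1167, -768, 2046)

AB = (18, -46, -7)
AC = (48, -9, 24)
i: (-46)·24 - (-7)·(-9) = -1104 - 63 = -1167
j: (-7)·48 - 18·24 = -336 - 432 = -768
k: 18·(-9) - (-46)·48 = -162 - (-2208) = 2046
AB × AC = (-1167, -768, 2046)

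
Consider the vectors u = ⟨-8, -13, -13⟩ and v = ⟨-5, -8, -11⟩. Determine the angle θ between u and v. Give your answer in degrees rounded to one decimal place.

9.0

u · v = (-8)·(-5) + (-13)·(-8) + (-13)·(-11) = 40 + 104 + 143 = 287
|u|² = 64 + 169 + 169 = 402,  |u| = √402 ≈ 20.049938
|v|² = 25 + 64 + 121 = 210,  |v| = √210 ≈ 14.491377
cos θ = 287 / (20.049938 · 14.491377) ≈ 0.98778
θ = arccos(0.98778) ≈ 9.0°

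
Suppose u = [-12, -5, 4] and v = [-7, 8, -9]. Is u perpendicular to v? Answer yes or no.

no

u · v = (-12)·(-7) + (-5)·8 + 4·(-9) = 84 - 40 - 36 = 8
Nonzero, so the vectors are not orthogonal.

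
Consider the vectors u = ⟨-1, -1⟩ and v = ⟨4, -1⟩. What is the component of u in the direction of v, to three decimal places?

-0.728

u · v = (-1)·4 + (-1)·(-1) = -4 + 1 = -3
|v| = √(16 + 1) = √17 ≈ 4.1231
comp_v u = -3 / √17 ≈ -0.728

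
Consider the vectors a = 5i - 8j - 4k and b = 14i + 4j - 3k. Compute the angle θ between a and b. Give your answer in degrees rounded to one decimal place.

70.8

a · b = 5·14 + (-8)·4 + (-4)·(-3) = 70 - 32 + 12 = 50
|a|² = 25 + 64 + 16 = 105,  |a| = √105 ≈ 10.246951
|b|² = 196 + 16 + 9 = 221,  |b| = √221 ≈ 14.866069
cos θ = 50 / (10.246951 · 14.866069) ≈ 0.32823
θ = arccos(0.32823) ≈ 70.8°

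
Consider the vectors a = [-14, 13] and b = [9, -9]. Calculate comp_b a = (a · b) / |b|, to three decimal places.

-19.092

a · b = (-14)·9 + 13·(-9) = -126 - 117 = -243
|b| = √(81 + 81) = √162 ≈ 12.7279
comp_b a = -243 / √162 ≈ -19.092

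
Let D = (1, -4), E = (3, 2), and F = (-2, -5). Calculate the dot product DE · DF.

DE = E − D = (2, 6)
DF = F − D = (-3, -1)
DE · DF = 2·(-3) + 6·(-1) = -6 - 6 = -12

-12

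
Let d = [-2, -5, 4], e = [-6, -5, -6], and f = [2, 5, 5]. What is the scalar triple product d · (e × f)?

e × f:
i: (-5)·5 - (-6)·5 = -25 - (-30) = 5
j: (-6)·2 - (-6)·5 = -12 - (-30) = 18
k: (-6)·5 - (-5)·2 = -30 - (-10) = -20
e × f = (5, 18, -20)
d · (e × f) = (-2)·5 + (-5)·18 + 4·(-20) = -10 - 90 - 80 = -180

-180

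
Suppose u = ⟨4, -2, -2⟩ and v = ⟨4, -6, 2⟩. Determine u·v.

24

u · v = 4·4 + (-2)·(-6) + (-2)·2 = 16 + 12 - 4 = 24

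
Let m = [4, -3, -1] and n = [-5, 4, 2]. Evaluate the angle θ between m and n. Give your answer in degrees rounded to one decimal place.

m · n = 4·(-5) + (-3)·4 + (-1)·2 = -20 - 12 - 2 = -34
|m|² = 16 + 9 + 1 = 26,  |m| = √26 ≈ 5.099020
|n|² = 25 + 16 + 4 = 45,  |n| = √45 ≈ 6.708204
cos θ = -34 / (5.099020 · 6.708204) ≈ -0.99400
θ = arccos(-0.99400) ≈ 173.7°

173.7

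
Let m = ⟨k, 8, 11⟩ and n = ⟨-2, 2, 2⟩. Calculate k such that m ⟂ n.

19

m · n = k·(-2) + 8·2 + 11·2 = 38 - 2k
Set equal to 0: -2k = -38, so k = 19.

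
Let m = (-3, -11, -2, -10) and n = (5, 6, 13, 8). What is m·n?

-187

m · n = (-3)·5 + (-11)·6 + (-2)·13 + (-10)·8 = -15 - 66 - 26 - 80 = -187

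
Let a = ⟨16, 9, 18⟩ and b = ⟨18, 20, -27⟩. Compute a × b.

i: 9·(-27) - 18·20 = -243 - 360 = -603
j: 18·18 - 16·(-27) = 324 - (-432) = 756
k: 16·20 - 9·18 = 320 - 162 = 158
a × b = (-603, 756, 158)

(-603, 756, 158)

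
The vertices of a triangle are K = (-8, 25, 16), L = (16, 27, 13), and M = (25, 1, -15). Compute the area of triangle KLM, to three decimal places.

KL = (24, 2, -3),  KM = (33, -24, -31)
i: 2·(-31) - (-3)·(-24) = -62 - 72 = -134
j: (-3)·33 - 24·(-31) = -99 - (-744) = 645
k: 24·(-24) - 2·33 = -576 - 66 = -642
KL × KM = (-134, 645, -642)
|KL × KM| = √846145 ≈ 919.8614
area = ½ · 919.8614 ≈ 459.931

459.931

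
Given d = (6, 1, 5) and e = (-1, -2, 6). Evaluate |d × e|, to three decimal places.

45.365

i: 1·6 - 5·(-2) = 6 - (-10) = 16
j: 5·(-1) - 6·6 = -5 - 36 = -41
k: 6·(-2) - 1·(-1) = -12 - (-1) = -11
d × e = (16, -41, -11)
|d × e| = √(16² + (-41)² + (-11)²) = √2058 ≈ 45.3652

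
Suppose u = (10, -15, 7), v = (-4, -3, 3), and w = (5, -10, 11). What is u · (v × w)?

v × w:
i: (-3)·11 - 3·(-10) = -33 - (-30) = -3
j: 3·5 - (-4)·11 = 15 - (-44) = 59
k: (-4)·(-10) - (-3)·5 = 40 - (-15) = 55
v × w = (-3, 59, 55)
u · (v × w) = 10·(-3) + (-15)·59 + 7·55 = -30 - 885 + 385 = -530

-530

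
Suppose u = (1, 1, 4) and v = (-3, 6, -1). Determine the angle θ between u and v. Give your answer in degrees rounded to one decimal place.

u · v = 1·(-3) + 1·6 + 4·(-1) = -3 + 6 - 4 = -1
|u|² = 1 + 1 + 16 = 18,  |u| = √18 ≈ 4.242641
|v|² = 9 + 36 + 1 = 46,  |v| = √46 ≈ 6.782330
cos θ = -1 / (4.242641 · 6.782330) ≈ -0.03475
θ = arccos(-0.03475) ≈ 92.0°

92.0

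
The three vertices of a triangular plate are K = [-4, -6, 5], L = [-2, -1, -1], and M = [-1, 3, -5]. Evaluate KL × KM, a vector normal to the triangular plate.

KL = (2, 5, -6)
KM = (3, 9, -10)
i: 5·(-10) - (-6)·9 = -50 - (-54) = 4
j: (-6)·3 - 2·(-10) = -18 - (-20) = 2
k: 2·9 - 5·3 = 18 - 15 = 3
KL × KM = (4, 2, 3)

(4, 2, 3)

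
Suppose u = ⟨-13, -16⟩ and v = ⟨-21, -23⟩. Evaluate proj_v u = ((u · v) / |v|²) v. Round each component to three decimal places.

u · v = (-13)·(-21) + (-16)·(-23) = 273 + 368 = 641
|v|² = 441 + 529 = 970
proj_v u = (641/970) · (-21, -23) ≈ (-13.877, -15.199)

(-13.877, -15.199)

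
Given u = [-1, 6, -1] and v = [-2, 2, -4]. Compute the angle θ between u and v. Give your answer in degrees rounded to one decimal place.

u · v = (-1)·(-2) + 6·2 + (-1)·(-4) = 2 + 12 + 4 = 18
|u|² = 1 + 36 + 1 = 38,  |u| = √38 ≈ 6.164414
|v|² = 4 + 4 + 16 = 24,  |v| = √24 ≈ 4.898979
cos θ = 18 / (6.164414 · 4.898979) ≈ 0.59604
θ = arccos(0.59604) ≈ 53.4°

53.4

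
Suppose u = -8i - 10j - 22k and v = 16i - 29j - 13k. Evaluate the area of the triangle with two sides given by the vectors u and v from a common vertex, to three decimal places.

i: (-10)·(-13) - (-22)·(-29) = 130 - 638 = -508
j: (-22)·16 - (-8)·(-13) = -352 - 104 = -456
k: (-8)·(-29) - (-10)·16 = 232 - (-160) = 392
u × v = (-508, -456, 392)
|u × v| = √((-508)² + (-456)² + 392²) = √619664 ≈ 787.1874
area = ½ · 787.1874 ≈ 393.594

393.594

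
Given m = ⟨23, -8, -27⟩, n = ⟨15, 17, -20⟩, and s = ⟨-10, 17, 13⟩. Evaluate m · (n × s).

1388

n × s:
i: 17·13 - (-20)·17 = 221 - (-340) = 561
j: (-20)·(-10) - 15·13 = 200 - 195 = 5
k: 15·17 - 17·(-10) = 255 - (-170) = 425
n × s = (561, 5, 425)
m · (n × s) = 23·561 + (-8)·5 + (-27)·425 = 12903 - 40 - 11475 = 1388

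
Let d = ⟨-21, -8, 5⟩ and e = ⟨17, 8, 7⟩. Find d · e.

d · e = (-21)·17 + (-8)·8 + 5·7 = -357 - 64 + 35 = -386

-386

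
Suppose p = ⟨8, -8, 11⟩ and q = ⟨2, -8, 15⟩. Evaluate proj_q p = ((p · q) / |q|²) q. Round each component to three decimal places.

(1.672, -6.689, 12.543)

p · q = 8·2 + (-8)·(-8) + 11·15 = 16 + 64 + 165 = 245
|q|² = 4 + 64 + 225 = 293
proj_q p = (245/293) · (2, -8, 15) ≈ (1.672, -6.689, 12.543)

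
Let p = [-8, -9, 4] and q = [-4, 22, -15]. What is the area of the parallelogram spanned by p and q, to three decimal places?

i: (-9)·(-15) - 4·22 = 135 - 88 = 47
j: 4·(-4) - (-8)·(-15) = -16 - 120 = -136
k: (-8)·22 - (-9)·(-4) = -176 - 36 = -212
p × q = (47, -136, -212)
|p × q| = √(47² + (-136)² + (-212)²) = √65649 ≈ 256.2206

256.221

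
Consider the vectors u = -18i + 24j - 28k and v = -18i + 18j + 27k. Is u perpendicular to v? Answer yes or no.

u · v = (-18)·(-18) + 24·18 + (-28)·27 = 324 + 432 - 756 = 0
Zero, so the vectors are orthogonal.

yes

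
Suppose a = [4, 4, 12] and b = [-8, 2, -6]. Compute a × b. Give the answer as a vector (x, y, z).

i: 4·(-6) - 12·2 = -24 - 24 = -48
j: 12·(-8) - 4·(-6) = -96 - (-24) = -72
k: 4·2 - 4·(-8) = 8 - (-32) = 40
a × b = (-48, -72, 40)

(-48, -72, 40)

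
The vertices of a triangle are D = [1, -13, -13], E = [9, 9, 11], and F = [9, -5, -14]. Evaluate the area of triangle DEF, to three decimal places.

156.796

DE = (8, 22, 24),  DF = (8, 8, -1)
i: 22·(-1) - 24·8 = -22 - 192 = -214
j: 24·8 - 8·(-1) = 192 - (-8) = 200
k: 8·8 - 22·8 = 64 - 176 = -112
DE × DF = (-214, 200, -112)
|DE × DF| = √98340 ≈ 313.5921
area = ½ · 313.5921 ≈ 156.796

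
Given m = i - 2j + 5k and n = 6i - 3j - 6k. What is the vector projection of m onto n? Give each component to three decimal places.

(-1.333, 0.667, 1.333)

m · n = 1·6 + (-2)·(-3) + 5·(-6) = 6 + 6 - 30 = -18
|n|² = 36 + 9 + 36 = 81
proj_n m = (-18/81) · (6, -3, -6) ≈ (-1.333, 0.667, 1.333)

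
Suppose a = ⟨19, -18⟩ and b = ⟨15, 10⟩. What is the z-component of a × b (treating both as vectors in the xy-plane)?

19·10 - (-18)·15 = 190 - (-270) = 460

460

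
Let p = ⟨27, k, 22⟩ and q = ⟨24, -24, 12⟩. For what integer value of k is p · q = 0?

p · q = 27·24 + k·(-24) + 22·12 = 912 - 24k
Set equal to 0: -24k = -912, so k = 38.

38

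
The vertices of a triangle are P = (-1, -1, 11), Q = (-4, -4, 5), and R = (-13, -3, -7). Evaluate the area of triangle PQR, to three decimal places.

27.331

PQ = (-3, -3, -6),  PR = (-12, -2, -18)
i: (-3)·(-18) - (-6)·(-2) = 54 - 12 = 42
j: (-6)·(-12) - (-3)·(-18) = 72 - 54 = 18
k: (-3)·(-2) - (-3)·(-12) = 6 - 36 = -30
PQ × PR = (42, 18, -30)
|PQ × PR| = √2988 ≈ 54.6626
area = ½ · 54.6626 ≈ 27.331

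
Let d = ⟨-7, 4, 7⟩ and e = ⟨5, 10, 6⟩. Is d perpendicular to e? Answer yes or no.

no

d · e = (-7)·5 + 4·10 + 7·6 = -35 + 40 + 42 = 47
Nonzero, so the vectors are not orthogonal.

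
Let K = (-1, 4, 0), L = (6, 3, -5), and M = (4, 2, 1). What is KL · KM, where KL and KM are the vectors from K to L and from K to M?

32

KL = L − K = (7, -1, -5)
KM = M − K = (5, -2, 1)
KL · KM = 7·5 + (-1)·(-2) + (-5)·1 = 35 + 2 - 5 = 32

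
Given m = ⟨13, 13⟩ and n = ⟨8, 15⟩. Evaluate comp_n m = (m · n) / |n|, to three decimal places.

17.588

m · n = 13·8 + 13·15 = 104 + 195 = 299
|n| = √(64 + 225) = √289 ≈ 17.0000
comp_n m = 299 / √289 ≈ 17.588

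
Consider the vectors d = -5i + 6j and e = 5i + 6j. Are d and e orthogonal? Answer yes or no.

d · e = (-5)·5 + 6·6 = -25 + 36 = 11
Nonzero, so the vectors are not orthogonal.

no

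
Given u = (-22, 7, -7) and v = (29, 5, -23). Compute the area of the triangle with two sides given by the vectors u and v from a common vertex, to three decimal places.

i: 7·(-23) - (-7)·5 = -161 - (-35) = -126
j: (-7)·29 - (-22)·(-23) = -203 - 506 = -709
k: (-22)·5 - 7·29 = -110 - 203 = -313
u × v = (-126, -709, -313)
|u × v| = √((-126)² + (-709)² + (-313)²) = √616526 ≈ 785.1917
area = ½ · 785.1917 ≈ 392.596

392.596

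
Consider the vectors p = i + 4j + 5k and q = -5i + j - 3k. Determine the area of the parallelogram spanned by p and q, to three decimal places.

34.843

i: 4·(-3) - 5·1 = -12 - 5 = -17
j: 5·(-5) - 1·(-3) = -25 - (-3) = -22
k: 1·1 - 4·(-5) = 1 - (-20) = 21
p × q = (-17, -22, 21)
|p × q| = √((-17)² + (-22)² + 21²) = √1214 ≈ 34.8425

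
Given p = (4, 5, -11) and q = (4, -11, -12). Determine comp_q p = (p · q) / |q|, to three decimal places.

p · q = 4·4 + 5·(-11) + (-11)·(-12) = 16 - 55 + 132 = 93
|q| = √(16 + 121 + 144) = √281 ≈ 16.7631
comp_q p = 93 / √281 ≈ 5.548

5.548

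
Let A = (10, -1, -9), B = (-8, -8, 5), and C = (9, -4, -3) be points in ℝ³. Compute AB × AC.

(0, 94, 47)

AB = (-18, -7, 14)
AC = (-1, -3, 6)
i: (-7)·6 - 14·(-3) = -42 - (-42) = 0
j: 14·(-1) - (-18)·6 = -14 - (-108) = 94
k: (-18)·(-3) - (-7)·(-1) = 54 - 7 = 47
AB × AC = (0, 94, 47)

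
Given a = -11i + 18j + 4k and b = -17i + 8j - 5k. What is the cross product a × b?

i: 18·(-5) - 4·8 = -90 - 32 = -122
j: 4·(-17) - (-11)·(-5) = -68 - 55 = -123
k: (-11)·8 - 18·(-17) = -88 - (-306) = 218
a × b = (-122, -123, 218)

(-122, -123, 218)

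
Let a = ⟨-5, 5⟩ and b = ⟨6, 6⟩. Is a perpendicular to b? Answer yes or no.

a · b = (-5)·6 + 5·6 = -30 + 30 = 0
Zero, so the vectors are orthogonal.

yes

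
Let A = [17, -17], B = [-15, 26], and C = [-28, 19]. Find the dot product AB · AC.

2988

AB = B − A = (-32, 43)
AC = C − A = (-45, 36)
AB · AC = (-32)·(-45) + 43·36 = 1440 + 1548 = 2988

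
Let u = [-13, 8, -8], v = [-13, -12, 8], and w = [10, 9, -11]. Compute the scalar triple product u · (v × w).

v × w:
i: (-12)·(-11) - 8·9 = 132 - 72 = 60
j: 8·10 - (-13)·(-11) = 80 - 143 = -63
k: (-13)·9 - (-12)·10 = -117 - (-120) = 3
v × w = (60, -63, 3)
u · (v × w) = (-13)·60 + 8·(-63) + (-8)·3 = -780 - 504 - 24 = -1308

-1308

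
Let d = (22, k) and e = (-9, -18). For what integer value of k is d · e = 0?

d · e = 22·(-9) + k·(-18) = -198 - 18k
Set equal to 0: -18k = 198, so k = -11.

-11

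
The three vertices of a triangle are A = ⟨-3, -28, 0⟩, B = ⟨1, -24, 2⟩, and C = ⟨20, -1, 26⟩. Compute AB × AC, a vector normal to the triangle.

AB = (4, 4, 2)
AC = (23, 27, 26)
i: 4·26 - 2·27 = 104 - 54 = 50
j: 2·23 - 4·26 = 46 - 104 = -58
k: 4·27 - 4·23 = 108 - 92 = 16
AB × AC = (50, -58, 16)

(50, -58, 16)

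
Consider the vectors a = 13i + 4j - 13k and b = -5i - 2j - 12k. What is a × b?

(-74, 221, -6)

i: 4·(-12) - (-13)·(-2) = -48 - 26 = -74
j: (-13)·(-5) - 13·(-12) = 65 - (-156) = 221
k: 13·(-2) - 4·(-5) = -26 - (-20) = -6
a × b = (-74, 221, -6)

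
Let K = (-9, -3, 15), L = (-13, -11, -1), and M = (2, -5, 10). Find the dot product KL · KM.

52

KL = L − K = (-4, -8, -16)
KM = M − K = (11, -2, -5)
KL · KM = (-4)·11 + (-8)·(-2) + (-16)·(-5) = -44 + 16 + 80 = 52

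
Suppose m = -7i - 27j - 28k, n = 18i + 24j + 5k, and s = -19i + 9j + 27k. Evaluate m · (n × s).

n × s:
i: 24·27 - 5·9 = 648 - 45 = 603
j: 5·(-19) - 18·27 = -95 - 486 = -581
k: 18·9 - 24·(-19) = 162 - (-456) = 618
n × s = (603, -581, 618)
m · (n × s) = (-7)·603 + (-27)·(-581) + (-28)·618 = -4221 + 15687 - 17304 = -5838

-5838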